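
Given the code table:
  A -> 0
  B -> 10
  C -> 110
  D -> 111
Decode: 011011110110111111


Decoding:
0 -> A
110 -> C
111 -> D
10 -> B
110 -> C
111 -> D
111 -> D


Result: ACDBCDD


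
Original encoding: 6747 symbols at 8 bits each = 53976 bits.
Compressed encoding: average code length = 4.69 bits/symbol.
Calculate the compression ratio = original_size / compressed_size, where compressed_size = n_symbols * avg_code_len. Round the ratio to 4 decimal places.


original_size = n_symbols * orig_bits = 6747 * 8 = 53976 bits
compressed_size = n_symbols * avg_code_len = 6747 * 4.69 = 31643.43 bits
ratio = original_size / compressed_size = 53976 / 31643.43 = 1.7058

Compression ratio = 1.7058


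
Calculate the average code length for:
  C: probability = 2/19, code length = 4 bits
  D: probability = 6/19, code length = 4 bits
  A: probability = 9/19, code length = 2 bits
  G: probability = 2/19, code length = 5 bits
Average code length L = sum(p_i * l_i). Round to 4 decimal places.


Weighted contributions p_i * l_i:
  C: (2/19) * 4 = 8/19
  D: (6/19) * 4 = 24/19
  A: (9/19) * 2 = 18/19
  G: (2/19) * 5 = 10/19
Sum = (8 + 24 + 18 + 10)/19 = 60/19

L = 60/19 = 3.1579 bits/symbol


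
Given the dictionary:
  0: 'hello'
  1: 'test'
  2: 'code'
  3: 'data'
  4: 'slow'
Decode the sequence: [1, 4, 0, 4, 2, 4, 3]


Look up each index in the dictionary:
  1 -> 'test'
  4 -> 'slow'
  0 -> 'hello'
  4 -> 'slow'
  2 -> 'code'
  4 -> 'slow'
  3 -> 'data'

Decoded: "test slow hello slow code slow data"


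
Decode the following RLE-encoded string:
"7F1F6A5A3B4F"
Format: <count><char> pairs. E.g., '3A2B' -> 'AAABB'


Expanding each <count><char> pair:
  7F -> 'FFFFFFF'
  1F -> 'F'
  6A -> 'AAAAAA'
  5A -> 'AAAAA'
  3B -> 'BBB'
  4F -> 'FFFF'

Decoded = FFFFFFFFAAAAAAAAAAABBBFFFF


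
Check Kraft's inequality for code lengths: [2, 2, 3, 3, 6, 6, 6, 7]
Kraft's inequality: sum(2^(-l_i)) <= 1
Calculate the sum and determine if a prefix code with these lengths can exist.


Sum = 2^(-2) + 2^(-2) + 2^(-3) + 2^(-3) + 2^(-6) + 2^(-6) + 2^(-6) + 2^(-7)
    = 0.25 + 0.25 + 0.125 + 0.125 + 0.015625 + 0.015625 + 0.015625 + 0.0078125
    = 103/128 = 0.8046875
Since 0.8046875 <= 1, Kraft's inequality IS satisfied.
A prefix code with these lengths CAN exist.

Kraft sum = 0.8046875. Satisfied.


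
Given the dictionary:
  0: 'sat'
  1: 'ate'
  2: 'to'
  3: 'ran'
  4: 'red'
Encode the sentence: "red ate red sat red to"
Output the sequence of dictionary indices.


Look up each word in the dictionary:
  'red' -> 4
  'ate' -> 1
  'red' -> 4
  'sat' -> 0
  'red' -> 4
  'to' -> 2

Encoded: [4, 1, 4, 0, 4, 2]


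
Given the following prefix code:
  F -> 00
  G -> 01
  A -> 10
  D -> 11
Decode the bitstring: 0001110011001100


Decoding step by step:
Bits 00 -> F
Bits 01 -> G
Bits 11 -> D
Bits 00 -> F
Bits 11 -> D
Bits 00 -> F
Bits 11 -> D
Bits 00 -> F


Decoded message: FGDFDFDF


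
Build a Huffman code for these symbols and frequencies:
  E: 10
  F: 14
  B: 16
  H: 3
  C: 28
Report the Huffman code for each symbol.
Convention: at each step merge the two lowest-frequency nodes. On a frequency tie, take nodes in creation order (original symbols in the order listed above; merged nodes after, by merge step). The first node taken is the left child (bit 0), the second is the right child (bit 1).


Huffman tree construction:
Step 1: Merge H(3) + E(10) = 13
Step 2: Merge (H+E)(13) + F(14) = 27
Step 3: Merge B(16) + ((H+E)+F)(27) = 43
Step 4: Merge C(28) + (B+((H+E)+F))(43) = 71
Read each symbol's code off the tree from the root (left child = 0, right child = 1).

Codes:
  E: 1101 (length 4)
  F: 111 (length 3)
  B: 10 (length 2)
  H: 1100 (length 4)
  C: 0 (length 1)
Average code length: 154/71 = 2.1690 bits/symbol


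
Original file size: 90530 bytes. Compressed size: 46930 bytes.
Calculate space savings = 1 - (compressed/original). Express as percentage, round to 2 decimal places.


ratio = compressed/original = 46930/90530 = 0.518392
savings = 1 - ratio = 1 - 0.518392 = 0.481608
as a percentage: 0.481608 * 100 = 48.16%

Space savings = 1 - 46930/90530 = 48.16%


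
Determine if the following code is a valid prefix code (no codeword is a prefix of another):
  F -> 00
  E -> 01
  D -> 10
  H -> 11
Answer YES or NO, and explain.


Checking each pair (does one codeword prefix another?):
  F='00' vs E='01': no prefix
  F='00' vs D='10': no prefix
  F='00' vs H='11': no prefix
  E='01' vs F='00': no prefix
  E='01' vs D='10': no prefix
  E='01' vs H='11': no prefix
  D='10' vs F='00': no prefix
  D='10' vs E='01': no prefix
  D='10' vs H='11': no prefix
  H='11' vs F='00': no prefix
  H='11' vs E='01': no prefix
  H='11' vs D='10': no prefix
No violation found over all pairs.

YES -- this is a valid prefix code. No codeword is a prefix of any other codeword.


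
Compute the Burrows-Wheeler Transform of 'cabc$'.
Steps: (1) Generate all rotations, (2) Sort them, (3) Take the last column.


Rotations (sorted):
  0: $cabc -> last char: c
  1: abc$c -> last char: c
  2: bc$ca -> last char: a
  3: c$cab -> last char: b
  4: cabc$ -> last char: $


BWT = ccab$


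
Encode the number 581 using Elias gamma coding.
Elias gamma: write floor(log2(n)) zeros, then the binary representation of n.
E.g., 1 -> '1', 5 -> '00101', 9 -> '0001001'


num_bits = floor(log2(581)) + 1 = 10
leading_zeros = num_bits - 1 = 9
binary(581) = 1001000101

Elias gamma(581) = '000000000' + '1001000101' = 0000000001001000101 (19 bits)


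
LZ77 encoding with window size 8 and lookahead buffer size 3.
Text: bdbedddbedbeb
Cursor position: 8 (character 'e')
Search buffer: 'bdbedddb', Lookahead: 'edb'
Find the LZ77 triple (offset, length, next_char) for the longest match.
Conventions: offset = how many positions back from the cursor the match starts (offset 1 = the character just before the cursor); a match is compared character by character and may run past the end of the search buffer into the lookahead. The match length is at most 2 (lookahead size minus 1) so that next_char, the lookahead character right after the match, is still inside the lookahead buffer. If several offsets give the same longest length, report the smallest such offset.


Try each offset into the search buffer:
  offset=1 (pos 7, char 'b'): match length 0
  offset=2 (pos 6, char 'd'): match length 0
  offset=3 (pos 5, char 'd'): match length 0
  offset=4 (pos 4, char 'd'): match length 0
  offset=5 (pos 3, char 'e'): match length 2
  offset=6 (pos 2, char 'b'): match length 0
  offset=7 (pos 1, char 'd'): match length 0
  offset=8 (pos 0, char 'b'): match length 0
Longest match has length 2 at offset 5.
next_char = character at position 8 + 2 = 10 -> 'b'

Best match: offset=5, length=2 (matching 'ed' starting at position 3)
LZ77 triple: (5, 2, 'b')


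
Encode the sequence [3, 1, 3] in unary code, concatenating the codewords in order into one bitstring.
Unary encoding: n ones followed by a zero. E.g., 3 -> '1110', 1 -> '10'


Encode each number as n ones followed by a terminating 0:
  3 -> 1110 (4 bits)
  1 -> 10 (2 bits)
  3 -> 1110 (4 bits)
Total length = 4 + 2 + 4 = 10 bits.

Unary([3, 1, 3]) = 1110101110 (10 bits)


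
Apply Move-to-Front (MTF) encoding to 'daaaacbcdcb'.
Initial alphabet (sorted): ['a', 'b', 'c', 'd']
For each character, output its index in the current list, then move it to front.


MTF encoding:
'd': index 3 in ['a', 'b', 'c', 'd'] -> ['d', 'a', 'b', 'c']
'a': index 1 in ['d', 'a', 'b', 'c'] -> ['a', 'd', 'b', 'c']
'a': index 0 in ['a', 'd', 'b', 'c'] -> ['a', 'd', 'b', 'c']
'a': index 0 in ['a', 'd', 'b', 'c'] -> ['a', 'd', 'b', 'c']
'a': index 0 in ['a', 'd', 'b', 'c'] -> ['a', 'd', 'b', 'c']
'c': index 3 in ['a', 'd', 'b', 'c'] -> ['c', 'a', 'd', 'b']
'b': index 3 in ['c', 'a', 'd', 'b'] -> ['b', 'c', 'a', 'd']
'c': index 1 in ['b', 'c', 'a', 'd'] -> ['c', 'b', 'a', 'd']
'd': index 3 in ['c', 'b', 'a', 'd'] -> ['d', 'c', 'b', 'a']
'c': index 1 in ['d', 'c', 'b', 'a'] -> ['c', 'd', 'b', 'a']
'b': index 2 in ['c', 'd', 'b', 'a'] -> ['b', 'c', 'd', 'a']


Output: [3, 1, 0, 0, 0, 3, 3, 1, 3, 1, 2]


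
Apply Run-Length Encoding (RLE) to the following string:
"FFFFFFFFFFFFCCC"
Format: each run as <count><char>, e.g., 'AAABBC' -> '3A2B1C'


Scanning runs left to right:
  i=0: run of 'F' x 12 -> '12F'
  i=12: run of 'C' x 3 -> '3C'

RLE = 12F3C


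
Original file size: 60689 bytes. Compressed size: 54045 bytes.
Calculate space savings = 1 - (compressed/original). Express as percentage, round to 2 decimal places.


ratio = compressed/original = 54045/60689 = 0.890524
savings = 1 - ratio = 1 - 0.890524 = 0.109476
as a percentage: 0.109476 * 100 = 10.95%

Space savings = 1 - 54045/60689 = 10.95%


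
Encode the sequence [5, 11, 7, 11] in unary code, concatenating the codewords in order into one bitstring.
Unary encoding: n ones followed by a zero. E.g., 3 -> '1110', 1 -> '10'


Encode each number as n ones followed by a terminating 0:
  5 -> 111110 (6 bits)
  11 -> 111111111110 (12 bits)
  7 -> 11111110 (8 bits)
  11 -> 111111111110 (12 bits)
Total length = 6 + 12 + 8 + 12 = 38 bits.

Unary([5, 11, 7, 11]) = 11111011111111111011111110111111111110 (38 bits)


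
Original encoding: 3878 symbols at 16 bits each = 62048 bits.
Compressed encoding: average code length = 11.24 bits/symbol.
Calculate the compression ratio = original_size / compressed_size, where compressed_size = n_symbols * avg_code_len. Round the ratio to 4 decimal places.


original_size = n_symbols * orig_bits = 3878 * 16 = 62048 bits
compressed_size = n_symbols * avg_code_len = 3878 * 11.24 = 43588.72 bits
ratio = original_size / compressed_size = 62048 / 43588.72 = 1.4235

Compression ratio = 1.4235


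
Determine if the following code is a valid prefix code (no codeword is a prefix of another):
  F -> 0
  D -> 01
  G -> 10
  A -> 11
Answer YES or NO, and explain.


Checking each pair (does one codeword prefix another?):
  F='0' vs D='01': prefix -- VIOLATION

NO -- this is NOT a valid prefix code. F (0) is a prefix of D (01).


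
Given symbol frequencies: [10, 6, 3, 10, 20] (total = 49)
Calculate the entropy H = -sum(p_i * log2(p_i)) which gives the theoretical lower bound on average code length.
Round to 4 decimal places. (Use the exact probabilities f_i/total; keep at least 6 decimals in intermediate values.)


Per-symbol terms -p_i * log2(p_i) with p_i = f_i/49:
  p = 10/49 = 0.204082: log2(p) = -2.292782, -p*log2(p) = 0.467915
  p = 6/49 = 0.122449: log2(p) = -3.029747, -p*log2(p) = 0.370989
  p = 3/49 = 0.061224: log2(p) = -4.029747, -p*log2(p) = 0.246719
  p = 10/49 = 0.204082: log2(p) = -2.292782, -p*log2(p) = 0.467915
  p = 20/49 = 0.408163: log2(p) = -1.292782, -p*log2(p) = 0.527666
H = 0.467915 + 0.370989 + 0.246719 + 0.467915 + 0.527666 = 2.081204

H = 2.0812 bits/symbol


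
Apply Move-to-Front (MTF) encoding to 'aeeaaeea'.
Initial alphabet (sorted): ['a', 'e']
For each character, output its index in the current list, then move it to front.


MTF encoding:
'a': index 0 in ['a', 'e'] -> ['a', 'e']
'e': index 1 in ['a', 'e'] -> ['e', 'a']
'e': index 0 in ['e', 'a'] -> ['e', 'a']
'a': index 1 in ['e', 'a'] -> ['a', 'e']
'a': index 0 in ['a', 'e'] -> ['a', 'e']
'e': index 1 in ['a', 'e'] -> ['e', 'a']
'e': index 0 in ['e', 'a'] -> ['e', 'a']
'a': index 1 in ['e', 'a'] -> ['a', 'e']


Output: [0, 1, 0, 1, 0, 1, 0, 1]


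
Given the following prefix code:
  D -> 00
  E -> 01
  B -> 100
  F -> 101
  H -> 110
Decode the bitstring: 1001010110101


Decoding step by step:
Bits 100 -> B
Bits 101 -> F
Bits 01 -> E
Bits 101 -> F
Bits 01 -> E


Decoded message: BFEFE


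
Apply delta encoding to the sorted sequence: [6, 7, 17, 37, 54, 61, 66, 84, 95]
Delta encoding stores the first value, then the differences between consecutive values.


First value: 6
Deltas:
  7 - 6 = 1
  17 - 7 = 10
  37 - 17 = 20
  54 - 37 = 17
  61 - 54 = 7
  66 - 61 = 5
  84 - 66 = 18
  95 - 84 = 11


Delta encoded: [6, 1, 10, 20, 17, 7, 5, 18, 11]


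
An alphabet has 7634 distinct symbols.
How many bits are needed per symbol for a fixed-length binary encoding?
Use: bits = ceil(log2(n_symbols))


log2(7634) = 12.8982
Bracket: 2^12 = 4096 < 7634 <= 2^13 = 8192
So ceil(log2(7634)) = 13

bits = ceil(log2(7634)) = ceil(12.8982) = 13 bits


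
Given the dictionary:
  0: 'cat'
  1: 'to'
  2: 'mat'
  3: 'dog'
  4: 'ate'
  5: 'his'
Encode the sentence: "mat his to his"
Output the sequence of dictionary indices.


Look up each word in the dictionary:
  'mat' -> 2
  'his' -> 5
  'to' -> 1
  'his' -> 5

Encoded: [2, 5, 1, 5]


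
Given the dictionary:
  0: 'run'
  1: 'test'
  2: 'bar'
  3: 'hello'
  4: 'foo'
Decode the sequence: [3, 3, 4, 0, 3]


Look up each index in the dictionary:
  3 -> 'hello'
  3 -> 'hello'
  4 -> 'foo'
  0 -> 'run'
  3 -> 'hello'

Decoded: "hello hello foo run hello"


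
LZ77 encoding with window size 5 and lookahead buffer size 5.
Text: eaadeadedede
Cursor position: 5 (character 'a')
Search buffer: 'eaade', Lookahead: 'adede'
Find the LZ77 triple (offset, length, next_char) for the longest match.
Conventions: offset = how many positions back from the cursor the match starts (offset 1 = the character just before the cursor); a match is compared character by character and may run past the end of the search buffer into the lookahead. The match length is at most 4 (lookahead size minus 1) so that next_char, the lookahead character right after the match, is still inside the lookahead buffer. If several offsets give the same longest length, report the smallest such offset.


Try each offset into the search buffer:
  offset=1 (pos 4, char 'e'): match length 0
  offset=2 (pos 3, char 'd'): match length 0
  offset=3 (pos 2, char 'a'): match length 3
  offset=4 (pos 1, char 'a'): match length 1
  offset=5 (pos 0, char 'e'): match length 0
Longest match has length 3 at offset 3.
next_char = character at position 5 + 3 = 8 -> 'd'

Best match: offset=3, length=3 (matching 'ade' starting at position 2)
LZ77 triple: (3, 3, 'd')


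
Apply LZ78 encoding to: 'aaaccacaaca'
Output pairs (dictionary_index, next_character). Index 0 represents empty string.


LZ78 encoding steps:
Dictionary: {0: ''}
Step 1: w='' (idx 0), next='a' -> output (0, 'a'), add 'a' as idx 1
Step 2: w='a' (idx 1), next='a' -> output (1, 'a'), add 'aa' as idx 2
Step 3: w='' (idx 0), next='c' -> output (0, 'c'), add 'c' as idx 3
Step 4: w='c' (idx 3), next='a' -> output (3, 'a'), add 'ca' as idx 4
Step 5: w='ca' (idx 4), next='a' -> output (4, 'a'), add 'caa' as idx 5
Step 6: w='ca' (idx 4), end of input -> output (4, '')


Encoded: [(0, 'a'), (1, 'a'), (0, 'c'), (3, 'a'), (4, 'a'), (4, '')]


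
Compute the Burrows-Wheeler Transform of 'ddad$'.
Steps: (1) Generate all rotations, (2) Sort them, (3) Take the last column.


Rotations (sorted):
  0: $ddad -> last char: d
  1: ad$dd -> last char: d
  2: d$dda -> last char: a
  3: dad$d -> last char: d
  4: ddad$ -> last char: $


BWT = ddad$


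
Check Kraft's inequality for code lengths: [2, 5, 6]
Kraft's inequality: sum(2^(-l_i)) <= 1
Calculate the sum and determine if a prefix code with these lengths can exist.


Sum = 2^(-2) + 2^(-5) + 2^(-6)
    = 0.25 + 0.03125 + 0.015625
    = 19/64 = 0.296875
Since 0.296875 <= 1, Kraft's inequality IS satisfied.
A prefix code with these lengths CAN exist.

Kraft sum = 0.296875. Satisfied.


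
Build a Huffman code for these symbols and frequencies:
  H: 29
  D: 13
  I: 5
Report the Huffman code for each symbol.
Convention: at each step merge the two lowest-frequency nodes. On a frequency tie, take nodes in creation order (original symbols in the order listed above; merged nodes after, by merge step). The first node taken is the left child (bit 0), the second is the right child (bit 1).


Huffman tree construction:
Step 1: Merge I(5) + D(13) = 18
Step 2: Merge (I+D)(18) + H(29) = 47
Read each symbol's code off the tree from the root (left child = 0, right child = 1).

Codes:
  H: 1 (length 1)
  D: 01 (length 2)
  I: 00 (length 2)
Average code length: 65/47 = 1.3830 bits/symbol


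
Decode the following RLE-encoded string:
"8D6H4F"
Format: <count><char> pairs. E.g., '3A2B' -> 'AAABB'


Expanding each <count><char> pair:
  8D -> 'DDDDDDDD'
  6H -> 'HHHHHH'
  4F -> 'FFFF'

Decoded = DDDDDDDDHHHHHHFFFF


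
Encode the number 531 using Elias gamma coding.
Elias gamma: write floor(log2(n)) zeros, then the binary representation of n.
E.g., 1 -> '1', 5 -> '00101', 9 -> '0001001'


num_bits = floor(log2(531)) + 1 = 10
leading_zeros = num_bits - 1 = 9
binary(531) = 1000010011

Elias gamma(531) = '000000000' + '1000010011' = 0000000001000010011 (19 bits)


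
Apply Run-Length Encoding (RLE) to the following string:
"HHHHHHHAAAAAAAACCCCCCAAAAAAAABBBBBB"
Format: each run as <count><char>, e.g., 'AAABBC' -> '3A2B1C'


Scanning runs left to right:
  i=0: run of 'H' x 7 -> '7H'
  i=7: run of 'A' x 8 -> '8A'
  i=15: run of 'C' x 6 -> '6C'
  i=21: run of 'A' x 8 -> '8A'
  i=29: run of 'B' x 6 -> '6B'

RLE = 7H8A6C8A6B


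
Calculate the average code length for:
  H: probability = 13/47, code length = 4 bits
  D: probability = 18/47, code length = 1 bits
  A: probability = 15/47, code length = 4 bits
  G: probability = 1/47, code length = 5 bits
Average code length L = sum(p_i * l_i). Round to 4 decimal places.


Weighted contributions p_i * l_i:
  H: (13/47) * 4 = 52/47
  D: (18/47) * 1 = 18/47
  A: (15/47) * 4 = 60/47
  G: (1/47) * 5 = 5/47
Sum = (52 + 18 + 60 + 5)/47 = 135/47

L = 135/47 = 2.8723 bits/symbol


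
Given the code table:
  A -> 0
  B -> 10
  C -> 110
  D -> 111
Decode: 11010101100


Decoding:
110 -> C
10 -> B
10 -> B
110 -> C
0 -> A


Result: CBBCA


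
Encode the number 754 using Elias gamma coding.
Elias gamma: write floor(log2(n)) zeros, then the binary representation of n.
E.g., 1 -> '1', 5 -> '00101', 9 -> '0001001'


num_bits = floor(log2(754)) + 1 = 10
leading_zeros = num_bits - 1 = 9
binary(754) = 1011110010

Elias gamma(754) = '000000000' + '1011110010' = 0000000001011110010 (19 bits)


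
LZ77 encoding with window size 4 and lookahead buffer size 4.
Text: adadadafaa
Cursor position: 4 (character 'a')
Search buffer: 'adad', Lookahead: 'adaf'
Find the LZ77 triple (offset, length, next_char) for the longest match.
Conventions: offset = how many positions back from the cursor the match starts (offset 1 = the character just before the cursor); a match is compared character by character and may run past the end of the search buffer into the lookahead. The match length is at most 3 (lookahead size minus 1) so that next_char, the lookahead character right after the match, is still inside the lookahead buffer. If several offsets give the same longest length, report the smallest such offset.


Try each offset into the search buffer:
  offset=1 (pos 3, char 'd'): match length 0
  offset=2 (pos 2, char 'a'): match length 3
  offset=3 (pos 1, char 'd'): match length 0
  offset=4 (pos 0, char 'a'): match length 3
Longest match has length 3, found at offsets 2, 4; take the smallest, offset 2.
next_char = character at position 4 + 3 = 7 -> 'f'

Best match: offset=2, length=3 (matching 'ada' starting at position 2)
LZ77 triple: (2, 3, 'f')


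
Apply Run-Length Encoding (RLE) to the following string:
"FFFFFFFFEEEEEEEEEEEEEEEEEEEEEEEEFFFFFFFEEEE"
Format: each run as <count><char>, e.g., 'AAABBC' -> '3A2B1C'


Scanning runs left to right:
  i=0: run of 'F' x 8 -> '8F'
  i=8: run of 'E' x 24 -> '24E'
  i=32: run of 'F' x 7 -> '7F'
  i=39: run of 'E' x 4 -> '4E'

RLE = 8F24E7F4E


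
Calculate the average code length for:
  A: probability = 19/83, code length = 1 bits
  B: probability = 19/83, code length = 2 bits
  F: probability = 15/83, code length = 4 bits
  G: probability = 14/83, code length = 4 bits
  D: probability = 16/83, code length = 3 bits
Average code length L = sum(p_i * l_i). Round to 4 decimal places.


Weighted contributions p_i * l_i:
  A: (19/83) * 1 = 19/83
  B: (19/83) * 2 = 38/83
  F: (15/83) * 4 = 60/83
  G: (14/83) * 4 = 56/83
  D: (16/83) * 3 = 48/83
Sum = (19 + 38 + 60 + 56 + 48)/83 = 221/83

L = 221/83 = 2.6627 bits/symbol


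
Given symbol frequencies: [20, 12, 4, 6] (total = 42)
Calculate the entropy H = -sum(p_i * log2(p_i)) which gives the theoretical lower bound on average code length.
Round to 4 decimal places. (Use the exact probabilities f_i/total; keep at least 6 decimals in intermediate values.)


Per-symbol terms -p_i * log2(p_i) with p_i = f_i/42:
  p = 20/42 = 0.476190: log2(p) = -1.070389, -p*log2(p) = 0.509709
  p = 12/42 = 0.285714: log2(p) = -1.807355, -p*log2(p) = 0.516387
  p = 4/42 = 0.095238: log2(p) = -3.392317, -p*log2(p) = 0.323078
  p = 6/42 = 0.142857: log2(p) = -2.807355, -p*log2(p) = 0.401051
H = 0.509709 + 0.516387 + 0.323078 + 0.401051 = 1.750225

H = 1.7502 bits/symbol


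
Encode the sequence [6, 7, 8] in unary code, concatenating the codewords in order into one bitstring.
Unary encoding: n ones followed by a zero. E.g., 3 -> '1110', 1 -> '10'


Encode each number as n ones followed by a terminating 0:
  6 -> 1111110 (7 bits)
  7 -> 11111110 (8 bits)
  8 -> 111111110 (9 bits)
Total length = 7 + 8 + 9 = 24 bits.

Unary([6, 7, 8]) = 111111011111110111111110 (24 bits)


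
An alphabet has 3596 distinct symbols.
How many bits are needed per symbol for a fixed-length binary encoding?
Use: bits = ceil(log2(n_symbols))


log2(3596) = 11.8122
Bracket: 2^11 = 2048 < 3596 <= 2^12 = 4096
So ceil(log2(3596)) = 12

bits = ceil(log2(3596)) = ceil(11.8122) = 12 bits


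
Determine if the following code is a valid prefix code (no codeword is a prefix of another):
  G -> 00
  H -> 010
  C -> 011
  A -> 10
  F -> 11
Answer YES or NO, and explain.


Checking each pair (does one codeword prefix another?):
  G='00' vs H='010': no prefix
  G='00' vs C='011': no prefix
  G='00' vs A='10': no prefix
  G='00' vs F='11': no prefix
  H='010' vs G='00': no prefix
  H='010' vs C='011': no prefix
  H='010' vs A='10': no prefix
  H='010' vs F='11': no prefix
  C='011' vs G='00': no prefix
  C='011' vs H='010': no prefix
  C='011' vs A='10': no prefix
  C='011' vs F='11': no prefix
  A='10' vs G='00': no prefix
  A='10' vs H='010': no prefix
  A='10' vs C='011': no prefix
  A='10' vs F='11': no prefix
  F='11' vs G='00': no prefix
  F='11' vs H='010': no prefix
  F='11' vs C='011': no prefix
  F='11' vs A='10': no prefix
No violation found over all pairs.

YES -- this is a valid prefix code. No codeword is a prefix of any other codeword.


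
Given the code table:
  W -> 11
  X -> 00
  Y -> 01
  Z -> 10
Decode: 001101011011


Decoding:
00 -> X
11 -> W
01 -> Y
01 -> Y
10 -> Z
11 -> W


Result: XWYYZW


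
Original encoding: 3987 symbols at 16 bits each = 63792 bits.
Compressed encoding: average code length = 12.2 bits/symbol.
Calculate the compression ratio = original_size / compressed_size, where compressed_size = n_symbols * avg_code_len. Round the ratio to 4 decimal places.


original_size = n_symbols * orig_bits = 3987 * 16 = 63792 bits
compressed_size = n_symbols * avg_code_len = 3987 * 12.2 = 48641.4 bits
ratio = original_size / compressed_size = 63792 / 48641.4 = 1.3115

Compression ratio = 1.3115


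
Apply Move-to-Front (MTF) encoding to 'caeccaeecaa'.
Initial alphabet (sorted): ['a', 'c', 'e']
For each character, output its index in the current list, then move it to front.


MTF encoding:
'c': index 1 in ['a', 'c', 'e'] -> ['c', 'a', 'e']
'a': index 1 in ['c', 'a', 'e'] -> ['a', 'c', 'e']
'e': index 2 in ['a', 'c', 'e'] -> ['e', 'a', 'c']
'c': index 2 in ['e', 'a', 'c'] -> ['c', 'e', 'a']
'c': index 0 in ['c', 'e', 'a'] -> ['c', 'e', 'a']
'a': index 2 in ['c', 'e', 'a'] -> ['a', 'c', 'e']
'e': index 2 in ['a', 'c', 'e'] -> ['e', 'a', 'c']
'e': index 0 in ['e', 'a', 'c'] -> ['e', 'a', 'c']
'c': index 2 in ['e', 'a', 'c'] -> ['c', 'e', 'a']
'a': index 2 in ['c', 'e', 'a'] -> ['a', 'c', 'e']
'a': index 0 in ['a', 'c', 'e'] -> ['a', 'c', 'e']


Output: [1, 1, 2, 2, 0, 2, 2, 0, 2, 2, 0]


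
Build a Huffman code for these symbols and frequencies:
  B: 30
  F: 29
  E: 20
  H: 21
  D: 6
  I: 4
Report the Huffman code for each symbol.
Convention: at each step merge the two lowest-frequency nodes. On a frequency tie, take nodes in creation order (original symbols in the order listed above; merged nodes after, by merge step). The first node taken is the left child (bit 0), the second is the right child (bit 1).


Huffman tree construction:
Step 1: Merge I(4) + D(6) = 10
Step 2: Merge (I+D)(10) + E(20) = 30
Step 3: Merge H(21) + F(29) = 50
Step 4: Merge B(30) + ((I+D)+E)(30) = 60
Step 5: Merge (H+F)(50) + (B+((I+D)+E))(60) = 110
Read each symbol's code off the tree from the root (left child = 0, right child = 1).

Codes:
  B: 10 (length 2)
  F: 01 (length 2)
  E: 111 (length 3)
  H: 00 (length 2)
  D: 1101 (length 4)
  I: 1100 (length 4)
Average code length: 260/110 = 2.3636 bits/symbol


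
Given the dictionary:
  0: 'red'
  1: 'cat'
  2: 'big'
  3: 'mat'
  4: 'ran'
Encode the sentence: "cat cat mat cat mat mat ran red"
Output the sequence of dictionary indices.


Look up each word in the dictionary:
  'cat' -> 1
  'cat' -> 1
  'mat' -> 3
  'cat' -> 1
  'mat' -> 3
  'mat' -> 3
  'ran' -> 4
  'red' -> 0

Encoded: [1, 1, 3, 1, 3, 3, 4, 0]


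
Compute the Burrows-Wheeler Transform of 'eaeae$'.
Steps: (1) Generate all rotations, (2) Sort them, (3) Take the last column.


Rotations (sorted):
  0: $eaeae -> last char: e
  1: ae$eae -> last char: e
  2: aeae$e -> last char: e
  3: e$eaea -> last char: a
  4: eae$ea -> last char: a
  5: eaeae$ -> last char: $


BWT = eeeaa$


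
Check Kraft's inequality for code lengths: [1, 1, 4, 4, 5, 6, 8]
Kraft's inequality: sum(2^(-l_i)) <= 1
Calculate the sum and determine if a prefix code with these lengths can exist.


Sum = 2^(-1) + 2^(-1) + 2^(-4) + 2^(-4) + 2^(-5) + 2^(-6) + 2^(-8)
    = 0.5 + 0.5 + 0.0625 + 0.0625 + 0.03125 + 0.015625 + 0.00390625
    = 301/256 = 1.17578125
Since 1.17578125 > 1, Kraft's inequality is NOT satisfied.
A prefix code with these lengths CANNOT exist.

Kraft sum = 1.17578125. Not satisfied.


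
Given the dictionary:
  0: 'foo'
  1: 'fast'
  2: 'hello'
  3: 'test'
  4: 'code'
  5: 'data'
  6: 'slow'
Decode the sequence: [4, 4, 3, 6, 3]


Look up each index in the dictionary:
  4 -> 'code'
  4 -> 'code'
  3 -> 'test'
  6 -> 'slow'
  3 -> 'test'

Decoded: "code code test slow test"


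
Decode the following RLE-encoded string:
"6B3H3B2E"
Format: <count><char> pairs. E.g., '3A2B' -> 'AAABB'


Expanding each <count><char> pair:
  6B -> 'BBBBBB'
  3H -> 'HHH'
  3B -> 'BBB'
  2E -> 'EE'

Decoded = BBBBBBHHHBBBEE


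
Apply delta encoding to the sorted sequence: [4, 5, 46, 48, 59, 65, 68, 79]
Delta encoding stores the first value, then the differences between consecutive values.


First value: 4
Deltas:
  5 - 4 = 1
  46 - 5 = 41
  48 - 46 = 2
  59 - 48 = 11
  65 - 59 = 6
  68 - 65 = 3
  79 - 68 = 11


Delta encoded: [4, 1, 41, 2, 11, 6, 3, 11]


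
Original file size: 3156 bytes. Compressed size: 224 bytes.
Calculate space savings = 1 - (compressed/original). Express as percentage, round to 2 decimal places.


ratio = compressed/original = 224/3156 = 0.070976
savings = 1 - ratio = 1 - 0.070976 = 0.929024
as a percentage: 0.929024 * 100 = 92.9%

Space savings = 1 - 224/3156 = 92.9%


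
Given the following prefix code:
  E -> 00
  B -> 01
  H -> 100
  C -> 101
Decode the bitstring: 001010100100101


Decoding step by step:
Bits 00 -> E
Bits 101 -> C
Bits 01 -> B
Bits 00 -> E
Bits 100 -> H
Bits 101 -> C


Decoded message: ECBEHC


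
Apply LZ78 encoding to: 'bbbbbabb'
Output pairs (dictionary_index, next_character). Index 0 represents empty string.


LZ78 encoding steps:
Dictionary: {0: ''}
Step 1: w='' (idx 0), next='b' -> output (0, 'b'), add 'b' as idx 1
Step 2: w='b' (idx 1), next='b' -> output (1, 'b'), add 'bb' as idx 2
Step 3: w='bb' (idx 2), next='a' -> output (2, 'a'), add 'bba' as idx 3
Step 4: w='bb' (idx 2), end of input -> output (2, '')


Encoded: [(0, 'b'), (1, 'b'), (2, 'a'), (2, '')]


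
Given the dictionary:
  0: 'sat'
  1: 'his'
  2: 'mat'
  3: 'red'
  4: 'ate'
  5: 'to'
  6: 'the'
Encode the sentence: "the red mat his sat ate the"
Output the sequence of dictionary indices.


Look up each word in the dictionary:
  'the' -> 6
  'red' -> 3
  'mat' -> 2
  'his' -> 1
  'sat' -> 0
  'ate' -> 4
  'the' -> 6

Encoded: [6, 3, 2, 1, 0, 4, 6]


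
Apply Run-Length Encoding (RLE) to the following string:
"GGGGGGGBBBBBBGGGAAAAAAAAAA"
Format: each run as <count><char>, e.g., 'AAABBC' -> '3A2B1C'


Scanning runs left to right:
  i=0: run of 'G' x 7 -> '7G'
  i=7: run of 'B' x 6 -> '6B'
  i=13: run of 'G' x 3 -> '3G'
  i=16: run of 'A' x 10 -> '10A'

RLE = 7G6B3G10A


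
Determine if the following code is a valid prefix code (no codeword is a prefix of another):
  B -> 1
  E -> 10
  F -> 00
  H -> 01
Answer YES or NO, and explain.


Checking each pair (does one codeword prefix another?):
  B='1' vs E='10': prefix -- VIOLATION

NO -- this is NOT a valid prefix code. B (1) is a prefix of E (10).


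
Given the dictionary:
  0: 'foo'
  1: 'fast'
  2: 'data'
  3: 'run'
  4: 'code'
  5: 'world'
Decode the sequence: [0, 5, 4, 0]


Look up each index in the dictionary:
  0 -> 'foo'
  5 -> 'world'
  4 -> 'code'
  0 -> 'foo'

Decoded: "foo world code foo"


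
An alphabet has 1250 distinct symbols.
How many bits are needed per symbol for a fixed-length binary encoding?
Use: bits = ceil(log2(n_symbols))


log2(1250) = 10.2877
Bracket: 2^10 = 1024 < 1250 <= 2^11 = 2048
So ceil(log2(1250)) = 11

bits = ceil(log2(1250)) = ceil(10.2877) = 11 bits


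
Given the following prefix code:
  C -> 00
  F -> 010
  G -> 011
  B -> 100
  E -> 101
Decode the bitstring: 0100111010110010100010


Decoding step by step:
Bits 010 -> F
Bits 011 -> G
Bits 101 -> E
Bits 011 -> G
Bits 00 -> C
Bits 101 -> E
Bits 00 -> C
Bits 010 -> F


Decoded message: FGEGCECF


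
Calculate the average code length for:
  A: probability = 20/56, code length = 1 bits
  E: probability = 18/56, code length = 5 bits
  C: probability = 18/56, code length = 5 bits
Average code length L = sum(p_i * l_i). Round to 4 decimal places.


Weighted contributions p_i * l_i:
  A: (20/56) * 1 = 20/56
  E: (18/56) * 5 = 90/56
  C: (18/56) * 5 = 90/56
Sum = (20 + 90 + 90)/56 = 200/56

L = 200/56 = 3.5714 bits/symbol


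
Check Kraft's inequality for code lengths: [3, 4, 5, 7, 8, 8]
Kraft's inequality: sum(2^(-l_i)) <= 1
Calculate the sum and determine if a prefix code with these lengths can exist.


Sum = 2^(-3) + 2^(-4) + 2^(-5) + 2^(-7) + 2^(-8) + 2^(-8)
    = 0.125 + 0.0625 + 0.03125 + 0.0078125 + 0.00390625 + 0.00390625
    = 60/256 = 0.234375
Since 0.234375 <= 1, Kraft's inequality IS satisfied.
A prefix code with these lengths CAN exist.

Kraft sum = 0.234375. Satisfied.


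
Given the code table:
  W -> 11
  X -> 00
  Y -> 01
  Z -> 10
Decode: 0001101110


Decoding:
00 -> X
01 -> Y
10 -> Z
11 -> W
10 -> Z


Result: XYZWZ


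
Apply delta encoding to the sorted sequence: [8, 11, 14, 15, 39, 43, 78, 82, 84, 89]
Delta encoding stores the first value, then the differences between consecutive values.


First value: 8
Deltas:
  11 - 8 = 3
  14 - 11 = 3
  15 - 14 = 1
  39 - 15 = 24
  43 - 39 = 4
  78 - 43 = 35
  82 - 78 = 4
  84 - 82 = 2
  89 - 84 = 5


Delta encoded: [8, 3, 3, 1, 24, 4, 35, 4, 2, 5]


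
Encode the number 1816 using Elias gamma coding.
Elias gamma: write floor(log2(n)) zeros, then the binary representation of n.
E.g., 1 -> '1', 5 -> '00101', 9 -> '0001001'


num_bits = floor(log2(1816)) + 1 = 11
leading_zeros = num_bits - 1 = 10
binary(1816) = 11100011000

Elias gamma(1816) = '0000000000' + '11100011000' = 000000000011100011000 (21 bits)


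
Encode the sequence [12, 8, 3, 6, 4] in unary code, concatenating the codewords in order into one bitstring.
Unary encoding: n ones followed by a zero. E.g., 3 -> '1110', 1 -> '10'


Encode each number as n ones followed by a terminating 0:
  12 -> 1111111111110 (13 bits)
  8 -> 111111110 (9 bits)
  3 -> 1110 (4 bits)
  6 -> 1111110 (7 bits)
  4 -> 11110 (5 bits)
Total length = 13 + 9 + 4 + 7 + 5 = 38 bits.

Unary([12, 8, 3, 6, 4]) = 11111111111101111111101110111111011110 (38 bits)


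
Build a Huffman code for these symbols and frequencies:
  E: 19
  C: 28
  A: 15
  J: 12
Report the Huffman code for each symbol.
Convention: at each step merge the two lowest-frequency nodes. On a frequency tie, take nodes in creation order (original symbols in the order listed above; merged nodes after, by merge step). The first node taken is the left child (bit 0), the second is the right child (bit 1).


Huffman tree construction:
Step 1: Merge J(12) + A(15) = 27
Step 2: Merge E(19) + (J+A)(27) = 46
Step 3: Merge C(28) + (E+(J+A))(46) = 74
Read each symbol's code off the tree from the root (left child = 0, right child = 1).

Codes:
  E: 10 (length 2)
  C: 0 (length 1)
  A: 111 (length 3)
  J: 110 (length 3)
Average code length: 147/74 = 1.9865 bits/symbol


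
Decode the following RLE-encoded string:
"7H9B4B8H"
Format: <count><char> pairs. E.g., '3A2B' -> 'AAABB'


Expanding each <count><char> pair:
  7H -> 'HHHHHHH'
  9B -> 'BBBBBBBBB'
  4B -> 'BBBB'
  8H -> 'HHHHHHHH'

Decoded = HHHHHHHBBBBBBBBBBBBBHHHHHHHH


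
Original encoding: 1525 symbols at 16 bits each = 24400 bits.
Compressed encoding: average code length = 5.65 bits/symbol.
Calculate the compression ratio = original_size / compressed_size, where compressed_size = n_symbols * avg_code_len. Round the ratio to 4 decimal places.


original_size = n_symbols * orig_bits = 1525 * 16 = 24400 bits
compressed_size = n_symbols * avg_code_len = 1525 * 5.65 = 8616.25 bits
ratio = original_size / compressed_size = 24400 / 8616.25 = 2.8319

Compression ratio = 2.8319


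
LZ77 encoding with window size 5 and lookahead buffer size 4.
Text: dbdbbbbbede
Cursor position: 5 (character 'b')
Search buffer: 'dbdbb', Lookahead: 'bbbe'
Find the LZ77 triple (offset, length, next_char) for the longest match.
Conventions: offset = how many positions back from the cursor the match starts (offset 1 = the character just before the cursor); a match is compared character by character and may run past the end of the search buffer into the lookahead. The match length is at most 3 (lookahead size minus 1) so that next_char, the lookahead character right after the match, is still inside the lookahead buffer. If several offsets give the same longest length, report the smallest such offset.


Try each offset into the search buffer:
  offset=1 (pos 4, char 'b'): match length 3
  offset=2 (pos 3, char 'b'): match length 3
  offset=3 (pos 2, char 'd'): match length 0
  offset=4 (pos 1, char 'b'): match length 1
  offset=5 (pos 0, char 'd'): match length 0
Longest match has length 3, found at offsets 1, 2; take the smallest, offset 1.
next_char = character at position 5 + 3 = 8 -> 'e'

Best match: offset=1, length=3 (matching 'bbb' starting at position 4)
LZ77 triple: (1, 3, 'e')


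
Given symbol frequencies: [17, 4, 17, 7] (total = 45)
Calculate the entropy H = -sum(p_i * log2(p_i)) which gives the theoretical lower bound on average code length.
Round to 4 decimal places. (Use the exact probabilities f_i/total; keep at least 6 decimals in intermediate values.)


Per-symbol terms -p_i * log2(p_i) with p_i = f_i/45:
  p = 17/45 = 0.377778: log2(p) = -1.404390, -p*log2(p) = 0.530547
  p = 4/45 = 0.088889: log2(p) = -3.491853, -p*log2(p) = 0.310387
  p = 17/45 = 0.377778: log2(p) = -1.404390, -p*log2(p) = 0.530547
  p = 7/45 = 0.155556: log2(p) = -2.684498, -p*log2(p) = 0.417589
H = 0.530547 + 0.310387 + 0.530547 + 0.417589 = 1.789070

H = 1.7891 bits/symbol


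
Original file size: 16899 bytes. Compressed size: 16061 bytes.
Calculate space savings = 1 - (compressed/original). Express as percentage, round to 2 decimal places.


ratio = compressed/original = 16061/16899 = 0.950411
savings = 1 - ratio = 1 - 0.950411 = 0.049589
as a percentage: 0.049589 * 100 = 4.96%

Space savings = 1 - 16061/16899 = 4.96%


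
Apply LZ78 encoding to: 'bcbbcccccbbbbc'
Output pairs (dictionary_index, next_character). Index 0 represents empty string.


LZ78 encoding steps:
Dictionary: {0: ''}
Step 1: w='' (idx 0), next='b' -> output (0, 'b'), add 'b' as idx 1
Step 2: w='' (idx 0), next='c' -> output (0, 'c'), add 'c' as idx 2
Step 3: w='b' (idx 1), next='b' -> output (1, 'b'), add 'bb' as idx 3
Step 4: w='c' (idx 2), next='c' -> output (2, 'c'), add 'cc' as idx 4
Step 5: w='cc' (idx 4), next='c' -> output (4, 'c'), add 'ccc' as idx 5
Step 6: w='bb' (idx 3), next='b' -> output (3, 'b'), add 'bbb' as idx 6
Step 7: w='b' (idx 1), next='c' -> output (1, 'c'), add 'bc' as idx 7


Encoded: [(0, 'b'), (0, 'c'), (1, 'b'), (2, 'c'), (4, 'c'), (3, 'b'), (1, 'c')]


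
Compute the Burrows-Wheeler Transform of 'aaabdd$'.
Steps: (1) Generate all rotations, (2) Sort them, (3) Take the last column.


Rotations (sorted):
  0: $aaabdd -> last char: d
  1: aaabdd$ -> last char: $
  2: aabdd$a -> last char: a
  3: abdd$aa -> last char: a
  4: bdd$aaa -> last char: a
  5: d$aaabd -> last char: d
  6: dd$aaab -> last char: b


BWT = d$aaadb


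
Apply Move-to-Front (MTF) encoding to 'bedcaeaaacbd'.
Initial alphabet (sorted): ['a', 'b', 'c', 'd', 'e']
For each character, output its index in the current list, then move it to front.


MTF encoding:
'b': index 1 in ['a', 'b', 'c', 'd', 'e'] -> ['b', 'a', 'c', 'd', 'e']
'e': index 4 in ['b', 'a', 'c', 'd', 'e'] -> ['e', 'b', 'a', 'c', 'd']
'd': index 4 in ['e', 'b', 'a', 'c', 'd'] -> ['d', 'e', 'b', 'a', 'c']
'c': index 4 in ['d', 'e', 'b', 'a', 'c'] -> ['c', 'd', 'e', 'b', 'a']
'a': index 4 in ['c', 'd', 'e', 'b', 'a'] -> ['a', 'c', 'd', 'e', 'b']
'e': index 3 in ['a', 'c', 'd', 'e', 'b'] -> ['e', 'a', 'c', 'd', 'b']
'a': index 1 in ['e', 'a', 'c', 'd', 'b'] -> ['a', 'e', 'c', 'd', 'b']
'a': index 0 in ['a', 'e', 'c', 'd', 'b'] -> ['a', 'e', 'c', 'd', 'b']
'a': index 0 in ['a', 'e', 'c', 'd', 'b'] -> ['a', 'e', 'c', 'd', 'b']
'c': index 2 in ['a', 'e', 'c', 'd', 'b'] -> ['c', 'a', 'e', 'd', 'b']
'b': index 4 in ['c', 'a', 'e', 'd', 'b'] -> ['b', 'c', 'a', 'e', 'd']
'd': index 4 in ['b', 'c', 'a', 'e', 'd'] -> ['d', 'b', 'c', 'a', 'e']


Output: [1, 4, 4, 4, 4, 3, 1, 0, 0, 2, 4, 4]


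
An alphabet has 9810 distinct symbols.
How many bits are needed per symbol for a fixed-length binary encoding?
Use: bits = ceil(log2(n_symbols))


log2(9810) = 13.26
Bracket: 2^13 = 8192 < 9810 <= 2^14 = 16384
So ceil(log2(9810)) = 14

bits = ceil(log2(9810)) = ceil(13.26) = 14 bits


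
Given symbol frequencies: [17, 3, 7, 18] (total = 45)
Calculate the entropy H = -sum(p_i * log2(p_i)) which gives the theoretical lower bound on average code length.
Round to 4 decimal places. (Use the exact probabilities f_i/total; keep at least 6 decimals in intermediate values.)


Per-symbol terms -p_i * log2(p_i) with p_i = f_i/45:
  p = 17/45 = 0.377778: log2(p) = -1.404390, -p*log2(p) = 0.530547
  p = 3/45 = 0.066667: log2(p) = -3.906891, -p*log2(p) = 0.260459
  p = 7/45 = 0.155556: log2(p) = -2.684498, -p*log2(p) = 0.417589
  p = 18/45 = 0.400000: log2(p) = -1.321928, -p*log2(p) = 0.528771
H = 0.530547 + 0.260459 + 0.417589 + 0.528771 = 1.737366

H = 1.7374 bits/symbol


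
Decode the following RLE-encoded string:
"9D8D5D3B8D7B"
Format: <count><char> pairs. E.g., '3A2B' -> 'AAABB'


Expanding each <count><char> pair:
  9D -> 'DDDDDDDDD'
  8D -> 'DDDDDDDD'
  5D -> 'DDDDD'
  3B -> 'BBB'
  8D -> 'DDDDDDDD'
  7B -> 'BBBBBBB'

Decoded = DDDDDDDDDDDDDDDDDDDDDDBBBDDDDDDDDBBBBBBB


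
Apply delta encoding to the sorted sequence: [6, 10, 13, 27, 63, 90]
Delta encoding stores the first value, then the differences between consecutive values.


First value: 6
Deltas:
  10 - 6 = 4
  13 - 10 = 3
  27 - 13 = 14
  63 - 27 = 36
  90 - 63 = 27


Delta encoded: [6, 4, 3, 14, 36, 27]


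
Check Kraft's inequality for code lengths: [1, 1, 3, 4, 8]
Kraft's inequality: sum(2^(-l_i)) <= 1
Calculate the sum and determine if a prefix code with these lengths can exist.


Sum = 2^(-1) + 2^(-1) + 2^(-3) + 2^(-4) + 2^(-8)
    = 0.5 + 0.5 + 0.125 + 0.0625 + 0.00390625
    = 305/256 = 1.19140625
Since 1.19140625 > 1, Kraft's inequality is NOT satisfied.
A prefix code with these lengths CANNOT exist.

Kraft sum = 1.19140625. Not satisfied.
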